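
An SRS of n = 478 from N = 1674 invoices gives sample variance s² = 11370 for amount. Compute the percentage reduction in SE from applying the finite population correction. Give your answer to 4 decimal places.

15.4745

f = n/N = 478/1674 = 0.28554361.
SE_no-fpc = √(s²/n) = 4.8771519; SE_fpc = √((1−f)s²/n) = 4.1224381.
Ratio = √(1−f) = 0.84525522. Reduction = 100·(1 − 0.84525522) = 15.4745%.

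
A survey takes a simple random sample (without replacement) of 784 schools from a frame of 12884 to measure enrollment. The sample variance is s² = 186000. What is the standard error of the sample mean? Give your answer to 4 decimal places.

14.9268

Under SRS without replacement, Var(ȳ) = (1 − f)·s²/n with f = n/N = 784/12884 = 0.06085067.
Var(ȳ) = (1 − 0.06085067)·186000/784 = 0.93914933·237.2449 = 222.80839.
SE(ȳ) = √(222.80839) = 14.9268.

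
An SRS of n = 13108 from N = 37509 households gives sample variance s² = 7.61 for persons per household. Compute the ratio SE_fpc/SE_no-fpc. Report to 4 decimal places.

0.8066

f = n/N = 13108/37509 = 0.34946280.
SE_no-fpc = √(s²/n) = 0.024094844; SE_fpc = √((1−f)s²/n) = 0.01943391.
Ratio = √(1−f) = 0.80655887.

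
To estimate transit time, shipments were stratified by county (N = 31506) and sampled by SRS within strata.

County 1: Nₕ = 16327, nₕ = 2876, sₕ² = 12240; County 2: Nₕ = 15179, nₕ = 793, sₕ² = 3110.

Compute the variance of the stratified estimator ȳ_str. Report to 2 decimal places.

Var(ȳ_str) = Σₕ Wₕ²(1 − fₕ)sₕ²/nₕ with Wₕ = Nₕ/N, N = 31506.
County 1: Wₕ = 0.51821875; term = 0.51821875²·(1 − 0.17614994)·12240/2876 = 0.94160112.
County 2: Wₕ = 0.48178125; term = 0.48178125²·(1 − 0.05224323)·3110/793 = 0.86274784.
Sum = 1.804349.

1.80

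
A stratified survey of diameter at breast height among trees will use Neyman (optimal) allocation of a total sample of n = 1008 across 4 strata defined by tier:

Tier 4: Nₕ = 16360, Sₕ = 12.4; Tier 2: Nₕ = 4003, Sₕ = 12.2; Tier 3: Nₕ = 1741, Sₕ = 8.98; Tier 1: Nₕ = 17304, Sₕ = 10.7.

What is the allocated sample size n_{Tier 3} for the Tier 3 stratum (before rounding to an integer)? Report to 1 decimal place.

Neyman allocation: nₕ = n·NₕSₕ / Σⱼ NⱼSⱼ.
Σ NⱼSⱼ = 16360·12.4 + 4003·12.2 + 1741·8.98 + 17304·10.7 = 452487.58.
n_{Tier 3} = 1008·1741·8.98 / 452487.58 = 34.8.

34.8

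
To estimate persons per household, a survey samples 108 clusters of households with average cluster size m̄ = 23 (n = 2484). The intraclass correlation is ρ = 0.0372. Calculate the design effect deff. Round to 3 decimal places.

deff = 1 + (23 − 1)·0.0372 = 1 + 0.8184 = 1.8184.

1.818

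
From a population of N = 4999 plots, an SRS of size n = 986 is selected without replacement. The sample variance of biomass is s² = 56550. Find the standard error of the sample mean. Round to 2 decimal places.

Under SRS without replacement, Var(ȳ) = (1 − f)·s²/n with f = n/N = 986/4999 = 0.19723945.
Var(ȳ) = (1 − 0.19723945)·56550/986 = 0.80276055·57.352941 = 46.040679.
SE(ȳ) = √(46.040679) = 6.79.

6.79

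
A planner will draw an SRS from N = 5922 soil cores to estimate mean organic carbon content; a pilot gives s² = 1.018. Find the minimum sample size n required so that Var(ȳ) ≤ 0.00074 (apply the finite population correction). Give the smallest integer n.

1117

Without fpc, n₀ = s²/D = 1.018/0.00074 = 1375.6757.
With fpc, (1 − n/N)·s²/n ≤ D requires n ≥ n₀/(1 + n₀/N) = 1375.6757/(1 + 1375.6757/5922) = 1116.3488.
Rounding up, n = 1117.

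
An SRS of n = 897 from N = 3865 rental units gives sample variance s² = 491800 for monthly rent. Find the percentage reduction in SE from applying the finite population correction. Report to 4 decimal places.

12.3691

f = n/N = 897/3865 = 0.23208279.
SE_no-fpc = √(s²/n) = 23.415209; SE_fpc = √((1−f)s²/n) = 20.518955.
Ratio = √(1−f) = 0.87630885. Reduction = 100·(1 − 0.87630885) = 12.3691%.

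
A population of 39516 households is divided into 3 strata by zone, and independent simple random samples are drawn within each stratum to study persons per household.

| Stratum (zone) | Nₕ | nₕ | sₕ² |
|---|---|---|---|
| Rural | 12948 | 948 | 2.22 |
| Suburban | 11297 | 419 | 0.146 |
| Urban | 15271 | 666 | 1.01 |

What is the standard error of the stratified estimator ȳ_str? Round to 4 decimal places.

0.0218

Var(ȳ_str) = Σₕ Wₕ²(1 − fₕ)sₕ²/nₕ with Wₕ = Nₕ/N, N = 39516.
Rural: Wₕ = 0.32766474; term = 0.32766474²·(1 − 0.07321594)·2.22/948 = 2.3301432 × 10^-4.
Suburban: Wₕ = 0.28588420; term = 0.28588420²·(1 − 0.03708949)·0.146/419 = 2.7422375 × 10^-5.
Urban: Wₕ = 0.38645106; term = 0.38645106²·(1 − 0.04361208)·1.01/666 = 2.1660587 × 10^-4.
Sum = 4.7704257 × 10^-4.
SE = √(4.7704257 × 10^-4) = 0.0218.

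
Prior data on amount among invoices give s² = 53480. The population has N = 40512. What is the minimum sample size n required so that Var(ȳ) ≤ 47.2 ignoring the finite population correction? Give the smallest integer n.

Without fpc, n₀ = s²/D = 53480/47.2 = 1133.0508.
Rounding up, n = 1134.

1134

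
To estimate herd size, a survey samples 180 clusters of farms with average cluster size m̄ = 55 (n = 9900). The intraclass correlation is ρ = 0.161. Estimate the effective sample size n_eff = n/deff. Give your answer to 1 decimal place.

1021.3

deff = 1 + (55 − 1)·0.161 = 1 + 8.694 = 9.694.
n_eff = 9900 / 9.694 = 1021.3.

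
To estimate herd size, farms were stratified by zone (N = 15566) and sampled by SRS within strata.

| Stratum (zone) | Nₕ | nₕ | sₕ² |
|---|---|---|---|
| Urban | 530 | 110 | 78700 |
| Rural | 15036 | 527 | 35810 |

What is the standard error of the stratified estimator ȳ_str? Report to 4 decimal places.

Var(ȳ_str) = Σₕ Wₕ²(1 − fₕ)sₕ²/nₕ with Wₕ = Nₕ/N, N = 15566.
Urban: Wₕ = 0.03404857; term = 0.03404857²·(1 − 0.20754717)·78700/110 = 0.65728414.
Rural: Wₕ = 0.96595143; term = 0.96595143²·(1 − 0.03504922)·35810/527 = 61.179997.
Sum = 61.837281.
SE = √(61.837281) = 7.8637.

7.8637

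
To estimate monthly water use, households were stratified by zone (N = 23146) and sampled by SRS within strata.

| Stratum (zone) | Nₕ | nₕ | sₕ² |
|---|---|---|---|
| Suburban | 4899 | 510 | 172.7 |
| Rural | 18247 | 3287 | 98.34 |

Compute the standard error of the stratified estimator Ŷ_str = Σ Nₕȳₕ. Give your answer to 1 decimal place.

Var(Ŷ_str) = Σₕ Nₕ²(1 − fₕ)sₕ²/nₕ.
Suburban: 4899²·(1 − 510/4899)·172.7/510 = 7.2810696 × 10^6.
Rural: 18247²·(1 − 3287/18247)·98.34/3287 = 8.1668309 × 10^6.
Sum = 1.5447901 × 10^7.
SE = √(1.5447901 × 10^7) = 3930.4.

3930.4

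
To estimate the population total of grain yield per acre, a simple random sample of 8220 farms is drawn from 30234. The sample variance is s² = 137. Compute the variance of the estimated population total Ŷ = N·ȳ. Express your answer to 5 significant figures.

Var(Ŷ) = N²·Var(ȳ) = N²·(1 − n/N)·s²/n.
f = 8220/30234 = 0.27187934; Var(ȳ) = 0.72812066·137/8220 = 0.012135344.
Var(Ŷ) = 30234² · 0.012135344 = 1.1092854 × 10^7.

1.1093 × 10^7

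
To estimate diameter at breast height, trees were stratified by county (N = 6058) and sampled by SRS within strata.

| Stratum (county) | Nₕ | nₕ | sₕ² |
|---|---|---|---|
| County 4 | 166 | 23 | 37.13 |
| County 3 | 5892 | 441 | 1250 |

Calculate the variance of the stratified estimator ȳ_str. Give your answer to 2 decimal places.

2.48

Var(ȳ_str) = Σₕ Wₕ²(1 − fₕ)sₕ²/nₕ with Wₕ = Nₕ/N, N = 6058.
County 4: Wₕ = 0.02740178; term = 0.02740178²·(1 − 0.13855422)·37.13/23 = 0.0010441976.
County 3: Wₕ = 0.97259822; term = 0.97259822²·(1 − 0.07484725)·1250/441 = 2.4805718.
Sum = 2.481616.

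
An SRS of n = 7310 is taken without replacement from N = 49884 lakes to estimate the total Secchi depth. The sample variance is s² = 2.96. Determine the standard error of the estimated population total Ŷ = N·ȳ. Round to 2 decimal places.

927.34

Var(Ŷ) = N²·Var(ȳ) = N²·(1 − n/N)·s²/n.
f = 7310/49884 = 0.14653997; Var(ȳ) = 0.85346003·2.96/7310 = 3.455871 × 10^-4.
Var(Ŷ) = 49884² · (3.455871 × 10^-4) = 859963.59.
SE(Ŷ) = √(859963.59) = 927.34.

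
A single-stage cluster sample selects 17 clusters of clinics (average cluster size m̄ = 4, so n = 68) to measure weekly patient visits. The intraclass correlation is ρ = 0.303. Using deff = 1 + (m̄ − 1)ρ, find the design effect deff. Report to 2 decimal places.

1.91

deff = 1 + (4 − 1)·0.303 = 1 + 0.909 = 1.909.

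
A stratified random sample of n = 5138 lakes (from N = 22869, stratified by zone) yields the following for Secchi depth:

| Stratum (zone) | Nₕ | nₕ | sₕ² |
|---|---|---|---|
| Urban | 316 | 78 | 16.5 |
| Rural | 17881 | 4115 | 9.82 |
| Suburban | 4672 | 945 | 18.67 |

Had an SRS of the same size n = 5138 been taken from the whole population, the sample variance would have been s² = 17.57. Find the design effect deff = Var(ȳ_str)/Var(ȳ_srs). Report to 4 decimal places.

Var(ȳ_str) = Σ Wₕ²(1−fₕ)sₕ²/nₕ with Wₕ = Nₕ/22869:
  Urban: (316/22869)²·(1−78/316)·16.5/78 = 3.0419988 × 10^-5
  Rural: (17881/22869)²·(1−4115/17881)·9.82/4115 = 0.0011231736
  Suburban: (4672/22869)²·(1−945/4672)·18.67/945 = 6.5777958 × 10^-4
  → Var(ȳ_str) = 0.0018113732.
Var(ȳ_srs) = (1 − 5138/22869)·17.57/5138 = 0.0026513296.
deff = 0.0018113732 / 0.0026513296 = 0.6832.

0.6832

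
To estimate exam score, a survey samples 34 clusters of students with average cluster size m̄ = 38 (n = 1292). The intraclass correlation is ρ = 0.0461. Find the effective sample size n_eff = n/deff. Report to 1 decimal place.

477.5

deff = 1 + (38 − 1)·0.0461 = 1 + 1.7057 = 2.7057.
n_eff = 1292 / 2.7057 = 477.5.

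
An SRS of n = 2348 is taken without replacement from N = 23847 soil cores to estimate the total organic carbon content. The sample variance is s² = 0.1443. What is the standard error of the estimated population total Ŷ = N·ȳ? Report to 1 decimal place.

Var(Ŷ) = N²·Var(ȳ) = N²·(1 − n/N)·s²/n.
f = 2348/23847 = 0.09846102; Var(ȳ) = 0.90153898·0.1443/2348 = 5.5405483 × 10^-5.
Var(Ŷ) = 23847² · (5.5405483 × 10^-5) = 31507.957.
SE(Ŷ) = √(31507.957) = 177.5.

177.5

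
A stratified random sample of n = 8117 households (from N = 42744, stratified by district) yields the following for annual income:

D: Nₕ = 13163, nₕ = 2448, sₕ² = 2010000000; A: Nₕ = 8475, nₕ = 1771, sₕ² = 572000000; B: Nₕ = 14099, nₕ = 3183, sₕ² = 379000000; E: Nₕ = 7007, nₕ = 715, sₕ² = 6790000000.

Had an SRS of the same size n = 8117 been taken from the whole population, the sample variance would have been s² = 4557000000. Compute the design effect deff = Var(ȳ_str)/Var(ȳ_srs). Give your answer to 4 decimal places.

Var(ȳ_str) = Σ Wₕ²(1−fₕ)sₕ²/nₕ with Wₕ = Nₕ/42744:
  D: (13163/42744)²·(1−2448/13163)·2010000000/2448 = 63384.253
  A: (8475/42744)²·(1−1771/8475)·572000000/1771 = 10043.865
  B: (14099/42744)²·(1−3183/14099)·379000000/3183 = 10030.073
  E: (7007/42744)²·(1−715/7007)·6790000000/715 = 229157.59
  → Var(ȳ_str) = 312615.78.
Var(ȳ_srs) = (1 − 8117/42744)·4557000000/8117 = 454802.86.
deff = 312615.78 / 454802.86 = 0.6874.

0.6874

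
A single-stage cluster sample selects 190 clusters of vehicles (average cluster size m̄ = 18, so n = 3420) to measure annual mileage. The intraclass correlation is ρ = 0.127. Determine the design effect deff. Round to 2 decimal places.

3.16

deff = 1 + (18 − 1)·0.127 = 1 + 2.159 = 3.159.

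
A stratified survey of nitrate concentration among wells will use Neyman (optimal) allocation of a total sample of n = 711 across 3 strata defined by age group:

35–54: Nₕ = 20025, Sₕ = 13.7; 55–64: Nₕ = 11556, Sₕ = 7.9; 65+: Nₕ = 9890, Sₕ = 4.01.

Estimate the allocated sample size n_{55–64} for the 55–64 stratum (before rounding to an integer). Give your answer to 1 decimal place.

Neyman allocation: nₕ = n·NₕSₕ / Σⱼ NⱼSⱼ.
Σ NⱼSⱼ = 20025·13.7 + 11556·7.9 + 9890·4.01 = 405293.8.
n_{55–64} = 711·11556·7.9 / 405293.8 = 160.2.

160.2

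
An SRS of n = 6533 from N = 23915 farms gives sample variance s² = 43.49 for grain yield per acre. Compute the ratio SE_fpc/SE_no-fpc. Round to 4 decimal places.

0.8525

f = n/N = 6533/23915 = 0.27317583.
SE_no-fpc = √(s²/n) = 0.081590271; SE_fpc = √((1−f)s²/n) = 0.069558956.
Ratio = √(1−f) = 0.85253983.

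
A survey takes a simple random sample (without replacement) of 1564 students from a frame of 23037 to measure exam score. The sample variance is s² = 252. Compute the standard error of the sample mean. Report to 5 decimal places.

Under SRS without replacement, Var(ȳ) = (1 − f)·s²/n with f = n/N = 1564/23037 = 0.06789078.
Var(ȳ) = (1 − 0.06789078)·252/1564 = 0.93210922·0.16112532 = 0.1501864.
SE(ȳ) = √(0.1501864) = 0.38754.

0.38754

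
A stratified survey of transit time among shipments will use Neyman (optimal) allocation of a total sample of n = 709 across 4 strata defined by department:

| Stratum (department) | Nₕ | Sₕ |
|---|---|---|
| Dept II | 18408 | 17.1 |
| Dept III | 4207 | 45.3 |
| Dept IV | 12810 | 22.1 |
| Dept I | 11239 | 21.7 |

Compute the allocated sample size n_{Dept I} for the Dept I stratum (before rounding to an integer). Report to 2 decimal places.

Neyman allocation: nₕ = n·NₕSₕ / Σⱼ NⱼSⱼ.
Σ NⱼSⱼ = 18408·17.1 + 4207·45.3 + 12810·22.1 + 11239·21.7 = 1.0323412 × 10^6.
n_{Dept I} = 709·11239·21.7 / (1.0323412 × 10^6) = 167.50.

167.50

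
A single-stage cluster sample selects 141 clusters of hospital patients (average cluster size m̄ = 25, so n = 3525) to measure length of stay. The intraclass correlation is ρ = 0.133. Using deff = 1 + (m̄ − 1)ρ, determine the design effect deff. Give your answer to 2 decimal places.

4.19

deff = 1 + (25 − 1)·0.133 = 1 + 3.192 = 4.192.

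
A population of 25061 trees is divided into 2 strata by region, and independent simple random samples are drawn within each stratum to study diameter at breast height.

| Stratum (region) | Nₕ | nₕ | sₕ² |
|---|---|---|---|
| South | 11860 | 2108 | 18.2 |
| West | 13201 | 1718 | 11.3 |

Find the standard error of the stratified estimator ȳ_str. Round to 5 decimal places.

0.05637

Var(ȳ_str) = Σₕ Wₕ²(1 − fₕ)sₕ²/nₕ with Wₕ = Nₕ/N, N = 25061.
South: Wₕ = 0.47324528; term = 0.47324528²·(1 − 0.17774030)·18.2/2108 = 0.001589946.
West: Wₕ = 0.52675472; term = 0.52675472²·(1 − 0.13014166)·11.3/1718 = 0.0015875254.
Sum = 0.0031774714.
SE = √(0.0031774714) = 0.05637.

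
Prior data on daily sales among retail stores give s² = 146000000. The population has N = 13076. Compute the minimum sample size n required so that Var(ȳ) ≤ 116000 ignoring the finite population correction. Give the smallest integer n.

Without fpc, n₀ = s²/D = 146000000/116000 = 1258.6207.
Rounding up, n = 1259.

1259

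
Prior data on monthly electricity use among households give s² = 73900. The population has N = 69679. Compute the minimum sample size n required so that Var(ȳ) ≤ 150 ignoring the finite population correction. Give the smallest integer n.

493

Without fpc, n₀ = s²/D = 73900/150 = 492.6667.
Rounding up, n = 493.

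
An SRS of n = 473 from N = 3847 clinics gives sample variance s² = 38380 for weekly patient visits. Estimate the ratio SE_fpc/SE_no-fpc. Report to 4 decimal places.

0.9365

f = n/N = 473/3847 = 0.12295295.
SE_no-fpc = √(s²/n) = 9.007866; SE_fpc = √((1−f)s²/n) = 8.4359376.
Ratio = √(1−f) = 0.93650790.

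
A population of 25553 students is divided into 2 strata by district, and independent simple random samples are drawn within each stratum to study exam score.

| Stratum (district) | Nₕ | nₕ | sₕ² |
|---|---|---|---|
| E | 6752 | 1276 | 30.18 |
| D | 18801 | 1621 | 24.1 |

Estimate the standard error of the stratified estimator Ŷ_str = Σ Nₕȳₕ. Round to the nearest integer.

Var(Ŷ_str) = Σₕ Nₕ²(1 − fₕ)sₕ²/nₕ.
E: 6752²·(1 − 1276/6752)·30.18/1276 = 874509.3.
D: 18801²·(1 − 1621/18801)·24.1/1621 = 4.8021767 × 10^6.
Sum = 5.676686 × 10^6.
SE = √(5.676686 × 10^6) = 2383.

2383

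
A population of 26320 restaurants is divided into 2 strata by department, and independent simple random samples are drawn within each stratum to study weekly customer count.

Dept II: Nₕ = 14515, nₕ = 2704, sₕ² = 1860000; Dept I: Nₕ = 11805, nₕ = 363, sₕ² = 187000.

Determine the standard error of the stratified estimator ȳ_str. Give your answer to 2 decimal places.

16.45

Var(ȳ_str) = Σₕ Wₕ²(1 − fₕ)sₕ²/nₕ with Wₕ = Nₕ/N, N = 26320.
Dept II: Wₕ = 0.55148176; term = 0.55148176²·(1 − 0.18629004)·1860000/2704 = 170.23082.
Dept I: Wₕ = 0.44851824; term = 0.44851824²·(1 − 0.03074968)·187000/363 = 100.44565.
Sum = 270.67647.
SE = √(270.67647) = 16.45.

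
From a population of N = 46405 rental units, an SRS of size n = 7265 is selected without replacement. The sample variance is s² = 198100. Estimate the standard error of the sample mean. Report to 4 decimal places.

4.7957

Under SRS without replacement, Var(ȳ) = (1 − f)·s²/n with f = n/N = 7265/46405 = 0.15655641.
Var(ȳ) = (1 − 0.15655641)·198100/7265 = 0.84344359·27.267722 = 22.998785.
SE(ȳ) = √(22.998785) = 4.7957.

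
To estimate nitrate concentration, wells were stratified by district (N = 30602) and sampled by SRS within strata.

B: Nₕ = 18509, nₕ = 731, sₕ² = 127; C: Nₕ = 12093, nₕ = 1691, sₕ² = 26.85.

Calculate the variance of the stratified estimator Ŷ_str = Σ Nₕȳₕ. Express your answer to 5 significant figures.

Var(Ŷ_str) = Σₕ Nₕ²(1 − fₕ)sₕ²/nₕ.
B: 18509²·(1 − 731/18509)·127/731 = 5.7167895 × 10^7.
C: 12093²·(1 − 1691/12093)·26.85/1691 = 1.9973381 × 10^6.
Sum = 5.9165233 × 10^7.

5.9165 × 10^7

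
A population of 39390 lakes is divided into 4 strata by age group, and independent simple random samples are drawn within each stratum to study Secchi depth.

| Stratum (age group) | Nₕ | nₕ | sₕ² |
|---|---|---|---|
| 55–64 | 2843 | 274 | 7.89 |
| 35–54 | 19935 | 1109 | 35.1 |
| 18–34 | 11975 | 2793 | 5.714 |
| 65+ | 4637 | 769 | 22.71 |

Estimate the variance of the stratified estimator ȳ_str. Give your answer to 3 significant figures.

0.00828

Var(ȳ_str) = Σₕ Wₕ²(1 − fₕ)sₕ²/nₕ with Wₕ = Nₕ/N, N = 39390.
55–64: Wₕ = 0.07217568; term = 0.07217568²·(1 − 0.09637707)·7.89/274 = 1.3554873 × 10^-4.
35–54: Wₕ = 0.50609292; term = 0.50609292²·(1 − 0.05563080)·35.1/1109 = 0.0076555765.
18–34: Wₕ = 0.30401117; term = 0.30401117²·(1 − 0.23323591)·5.714/2793 = 1.4498069 × 10^-4.
65+: Wₕ = 0.11772023; term = 0.11772023²·(1 − 0.16583998)·22.71/769 = 3.413834 × 10^-4.
Sum = 0.0082774893.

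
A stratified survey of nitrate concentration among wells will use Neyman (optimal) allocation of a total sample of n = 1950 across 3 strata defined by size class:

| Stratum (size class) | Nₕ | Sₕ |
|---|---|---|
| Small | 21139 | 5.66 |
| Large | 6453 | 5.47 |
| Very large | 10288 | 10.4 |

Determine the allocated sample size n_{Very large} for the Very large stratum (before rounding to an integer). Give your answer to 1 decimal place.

796.5

Neyman allocation: nₕ = n·NₕSₕ / Σⱼ NⱼSⱼ.
Σ NⱼSⱼ = 21139·5.66 + 6453·5.47 + 10288·10.4 = 261939.85.
n_{Very large} = 1950·10288·10.4 / 261939.85 = 796.5.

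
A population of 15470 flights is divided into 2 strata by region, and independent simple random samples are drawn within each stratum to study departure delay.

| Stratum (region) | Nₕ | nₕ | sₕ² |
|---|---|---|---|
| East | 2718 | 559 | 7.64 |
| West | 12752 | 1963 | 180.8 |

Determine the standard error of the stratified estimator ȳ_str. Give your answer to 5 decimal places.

0.23083

Var(ȳ_str) = Σₕ Wₕ²(1 − fₕ)sₕ²/nₕ with Wₕ = Nₕ/N, N = 15470.
East: Wₕ = 0.17569489; term = 0.17569489²·(1 − 0.20566593)·7.64/559 = 3.3512206 × 10^-4.
West: Wₕ = 0.82430511; term = 0.82430511²·(1 − 0.15393664)·180.8/1963 = 0.052948907.
Sum = 0.053284029.
SE = √(0.053284029) = 0.23083.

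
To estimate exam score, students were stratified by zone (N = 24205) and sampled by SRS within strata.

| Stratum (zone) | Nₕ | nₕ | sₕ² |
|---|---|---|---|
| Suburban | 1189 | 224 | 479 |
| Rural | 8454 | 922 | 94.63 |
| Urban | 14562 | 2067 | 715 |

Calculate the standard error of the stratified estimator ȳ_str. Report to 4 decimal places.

0.3504

Var(ȳ_str) = Σₕ Wₕ²(1 − fₕ)sₕ²/nₕ with Wₕ = Nₕ/N, N = 24205.
Suburban: Wₕ = 0.04912208; term = 0.04912208²·(1 − 0.18839361)·479/224 = 0.0041878054.
Rural: Wₕ = 0.34926668; term = 0.34926668²·(1 − 0.10906080)·94.63/922 = 0.011154762.
Urban: Wₕ = 0.60161124; term = 0.60161124²·(1 − 0.14194479)·715/2067 = 0.10742681.
Sum = 0.12276938.
SE = √(0.12276938) = 0.3504.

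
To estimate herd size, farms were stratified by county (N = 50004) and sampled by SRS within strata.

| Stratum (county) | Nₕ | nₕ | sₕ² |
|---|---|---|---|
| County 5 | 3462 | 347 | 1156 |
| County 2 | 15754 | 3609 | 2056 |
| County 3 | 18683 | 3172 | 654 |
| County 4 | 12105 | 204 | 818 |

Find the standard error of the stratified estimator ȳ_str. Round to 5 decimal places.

Var(ȳ_str) = Σₕ Wₕ²(1 − fₕ)sₕ²/nₕ with Wₕ = Nₕ/N, N = 50004.
County 5: Wₕ = 0.06923446; term = 0.06923446²·(1 − 0.10023108)·1156/347 = 0.014368253.
County 2: Wₕ = 0.31505480; term = 0.31505480²·(1 − 0.22908468)·2056/3609 = 0.043592833.
County 3: Wₕ = 0.37363011; term = 0.37363011²·(1 − 0.16978001)·654/3172 = 0.023895795.
County 4: Wₕ = 0.24208063; term = 0.24208063²·(1 − 0.01685254)·818/204 = 0.23102655.
Sum = 0.31288343.
SE = √(0.31288343) = 0.55936.

0.55936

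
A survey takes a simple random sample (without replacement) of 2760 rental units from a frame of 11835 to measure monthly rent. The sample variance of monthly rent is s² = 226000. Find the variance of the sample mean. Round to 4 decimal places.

Under SRS without replacement, Var(ȳ) = (1 − f)·s²/n with f = n/N = 2760/11835 = 0.23320659.
Var(ȳ) = (1 − 0.23320659)·226000/2760 = 0.76679341·81.884058 = 62.788156.

62.7882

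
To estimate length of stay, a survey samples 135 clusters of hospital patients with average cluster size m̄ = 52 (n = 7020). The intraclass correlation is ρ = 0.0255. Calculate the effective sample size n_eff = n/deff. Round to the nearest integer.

deff = 1 + (52 − 1)·0.0255 = 1 + 1.3005 = 2.3005.
n_eff = 7020 / 2.3005 = 3052.

3052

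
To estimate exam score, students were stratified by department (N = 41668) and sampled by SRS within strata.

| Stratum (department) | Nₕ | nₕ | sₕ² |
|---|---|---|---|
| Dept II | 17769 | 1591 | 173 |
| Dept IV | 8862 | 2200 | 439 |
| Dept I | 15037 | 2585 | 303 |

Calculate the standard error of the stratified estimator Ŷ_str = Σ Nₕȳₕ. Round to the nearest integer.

8061

Var(Ŷ_str) = Σₕ Nₕ²(1 − fₕ)sₕ²/nₕ.
Dept II: 17769²·(1 − 1591/17769)·173/1591 = 3.1258184 × 10^7.
Dept IV: 8862²·(1 − 2200/8862)·439/2200 = 1.1780893 × 10^7.
Dept I: 15037²·(1 − 2585/15037)·303/2585 = 2.1947365 × 10^7.
Sum = 6.4986442 × 10^7.
SE = √(6.4986442 × 10^7) = 8061.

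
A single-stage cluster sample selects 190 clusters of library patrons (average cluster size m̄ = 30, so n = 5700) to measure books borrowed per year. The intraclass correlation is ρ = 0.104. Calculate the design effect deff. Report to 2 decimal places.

deff = 1 + (30 − 1)·0.104 = 1 + 3.016 = 4.016.

4.02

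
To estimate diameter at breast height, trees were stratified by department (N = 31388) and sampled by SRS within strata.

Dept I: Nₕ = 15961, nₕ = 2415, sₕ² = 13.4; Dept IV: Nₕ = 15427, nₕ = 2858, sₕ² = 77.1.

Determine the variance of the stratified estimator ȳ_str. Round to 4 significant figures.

Var(ȳ_str) = Σₕ Wₕ²(1 − fₕ)sₕ²/nₕ with Wₕ = Nₕ/N, N = 31388.
Dept I: Wₕ = 0.50850644; term = 0.50850644²·(1 − 0.15130631)·13.4/2415 = 0.0012176754.
Dept IV: Wₕ = 0.49149356; term = 0.49149356²·(1 − 0.18525961)·77.1/2858 = 0.0053094199.
Sum = 0.0065270953.

0.006527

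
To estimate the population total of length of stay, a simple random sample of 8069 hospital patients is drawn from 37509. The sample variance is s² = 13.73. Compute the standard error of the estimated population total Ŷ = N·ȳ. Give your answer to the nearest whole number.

Var(Ŷ) = N²·Var(ȳ) = N²·(1 − n/N)·s²/n.
f = 8069/37509 = 0.21512170; Var(ȳ) = 0.78487830·13.73/8069 = 0.0013355284.
Var(Ŷ) = 37509² · 0.0013355284 = 1.8789884 × 10^6.
SE(Ŷ) = √(1.8789884 × 10^6) = 1371.

1371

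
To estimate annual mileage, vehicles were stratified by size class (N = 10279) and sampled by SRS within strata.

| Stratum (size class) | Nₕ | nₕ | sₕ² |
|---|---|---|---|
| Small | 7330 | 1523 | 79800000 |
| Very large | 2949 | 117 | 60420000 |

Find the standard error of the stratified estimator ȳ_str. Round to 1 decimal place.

Var(ȳ_str) = Σₕ Wₕ²(1 − fₕ)sₕ²/nₕ with Wₕ = Nₕ/N, N = 10279.
Small: Wₕ = 0.71310439; term = 0.71310439²·(1 − 0.20777626)·79800000/1523 = 21108.485.
Very large: Wₕ = 0.28689561; term = 0.28689561²·(1 − 0.03967447)·60420000/117 = 40818.886.
Sum = 61927.371.
SE = √(61927.371) = 248.9.

248.9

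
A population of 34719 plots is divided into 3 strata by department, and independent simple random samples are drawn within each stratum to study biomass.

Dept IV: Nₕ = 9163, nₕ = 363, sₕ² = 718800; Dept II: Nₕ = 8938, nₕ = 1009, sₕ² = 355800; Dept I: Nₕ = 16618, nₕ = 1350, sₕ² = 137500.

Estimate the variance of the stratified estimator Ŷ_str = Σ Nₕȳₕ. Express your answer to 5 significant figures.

2.1050 × 10^11

Var(Ŷ_str) = Σₕ Nₕ²(1 − fₕ)sₕ²/nₕ.
Dept IV: 9163²·(1 − 363/9163)·718800/363 = 1.5966944 × 10^11.
Dept II: 8938²·(1 − 1009/8938)·355800/1009 = 2.4990419 × 10^10.
Dept I: 16618²·(1 − 1350/16618)·137500/1350 = 2.5842221 × 10^10.
Sum = 2.1050208 × 10^11.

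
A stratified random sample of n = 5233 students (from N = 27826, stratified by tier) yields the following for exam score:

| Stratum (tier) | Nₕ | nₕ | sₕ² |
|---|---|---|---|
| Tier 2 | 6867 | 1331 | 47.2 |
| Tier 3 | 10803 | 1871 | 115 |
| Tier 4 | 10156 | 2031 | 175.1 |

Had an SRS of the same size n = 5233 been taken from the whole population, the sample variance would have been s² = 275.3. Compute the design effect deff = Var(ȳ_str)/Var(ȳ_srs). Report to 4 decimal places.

0.4352

Var(ȳ_str) = Σ Wₕ²(1−fₕ)sₕ²/nₕ with Wₕ = Nₕ/27826:
  Tier 2: (6867/27826)²·(1−1331/6867)·47.2/1331 = 0.0017411072
  Tier 3: (10803/27826)²·(1−1871/10803)·115/1871 = 0.0076597674
  Tier 4: (10156/27826)²·(1−2031/10156)·175.1/2031 = 0.0091879944
  → Var(ȳ_str) = 0.018588869.
Var(ȳ_srs) = (1 − 5233/27826)·275.3/5233 = 0.042714822.
deff = 0.018588869 / 0.042714822 = 0.4352.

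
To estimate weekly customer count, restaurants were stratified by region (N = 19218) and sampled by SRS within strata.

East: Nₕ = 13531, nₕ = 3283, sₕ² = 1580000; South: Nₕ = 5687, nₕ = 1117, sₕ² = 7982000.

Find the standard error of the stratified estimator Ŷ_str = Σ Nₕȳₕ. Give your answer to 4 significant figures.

Var(Ŷ_str) = Σₕ Nₕ²(1 − fₕ)sₕ²/nₕ.
East: 13531²·(1 − 3283/13531)·1580000/3283 = 6.6735238 × 10^10.
South: 5687²·(1 − 1117/5687)·7982000/1117 = 1.857197 × 10^11.
Sum = 2.5245494 × 10^11.
SE = √(2.5245494 × 10^11) = 502400.

502400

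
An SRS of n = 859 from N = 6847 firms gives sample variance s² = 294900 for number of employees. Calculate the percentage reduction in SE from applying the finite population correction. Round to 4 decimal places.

6.4830

f = n/N = 859/6847 = 0.12545640.
SE_no-fpc = √(s²/n) = 18.528523; SE_fpc = √((1−f)s²/n) = 17.327326.
Ratio = √(1−f) = 0.93517036. Reduction = 100·(1 − 0.93517036) = 6.4830%.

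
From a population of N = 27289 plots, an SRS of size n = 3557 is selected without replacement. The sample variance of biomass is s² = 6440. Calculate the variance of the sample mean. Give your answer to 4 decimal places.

Under SRS without replacement, Var(ȳ) = (1 − f)·s²/n with f = n/N = 3557/27289 = 0.13034556.
Var(ȳ) = (1 − 0.13034556)·6440/3557 = 0.86965444·1.8105145 = 1.574522.

1.5745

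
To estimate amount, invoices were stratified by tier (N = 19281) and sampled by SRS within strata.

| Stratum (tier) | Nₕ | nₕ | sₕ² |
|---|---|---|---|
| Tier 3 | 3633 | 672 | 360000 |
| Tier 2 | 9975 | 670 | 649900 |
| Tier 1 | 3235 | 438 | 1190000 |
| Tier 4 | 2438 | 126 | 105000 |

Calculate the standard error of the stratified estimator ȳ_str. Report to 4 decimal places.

18.3425

Var(ȳ_str) = Σₕ Wₕ²(1 − fₕ)sₕ²/nₕ with Wₕ = Nₕ/N, N = 19281.
Tier 3: Wₕ = 0.18842384; term = 0.18842384²·(1 − 0.18497110)·360000/672 = 15.50165.
Tier 2: Wₕ = 0.51734869; term = 0.51734869²·(1 − 0.06716792)·649900/670 = 242.18203.
Tier 1: Wₕ = 0.16778175; term = 0.16778175²·(1 − 0.13539413)·1190000/438 = 66.127255.
Tier 4: Wₕ = 0.12644572; term = 0.12644572²·(1 − 0.05168171)·105000/126 = 12.635173.
Sum = 336.44611.
SE = √(336.44611) = 18.3425.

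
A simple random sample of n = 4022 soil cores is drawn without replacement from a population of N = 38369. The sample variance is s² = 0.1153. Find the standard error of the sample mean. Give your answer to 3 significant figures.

Under SRS without replacement, Var(ȳ) = (1 − f)·s²/n with f = n/N = 4022/38369 = 0.10482421.
Var(ȳ) = (1 − 0.10482421)·0.1153/4022 = 0.89517579·2.866733 × 10^-5 = 2.56623 × 10^-5.
SE(ȳ) = √(2.56623 × 10^-5) = 0.00507.

0.00507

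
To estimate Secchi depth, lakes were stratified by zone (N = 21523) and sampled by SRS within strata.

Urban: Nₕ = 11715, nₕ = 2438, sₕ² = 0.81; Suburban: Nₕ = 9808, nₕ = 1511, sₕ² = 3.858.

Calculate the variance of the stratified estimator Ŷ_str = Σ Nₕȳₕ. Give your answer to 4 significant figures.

Var(Ŷ_str) = Σₕ Nₕ²(1 − fₕ)sₕ²/nₕ.
Urban: 11715²·(1 − 2438/11715)·0.81/2438 = 36107.812.
Suburban: 9808²·(1 − 1511/9808)·3.858/1511 = 207777.88.
Sum = 243885.69.

243900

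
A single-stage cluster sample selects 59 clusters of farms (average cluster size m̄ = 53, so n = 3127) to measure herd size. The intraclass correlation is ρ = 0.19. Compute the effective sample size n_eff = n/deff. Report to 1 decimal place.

287.4

deff = 1 + (53 − 1)·0.19 = 1 + 9.88 = 10.88.
n_eff = 3127 / 10.88 = 287.4.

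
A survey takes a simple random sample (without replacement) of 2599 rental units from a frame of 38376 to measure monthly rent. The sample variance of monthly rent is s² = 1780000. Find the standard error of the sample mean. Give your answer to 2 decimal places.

25.27

Under SRS without replacement, Var(ȳ) = (1 − f)·s²/n with f = n/N = 2599/38376 = 0.06772462.
Var(ȳ) = (1 − 0.06772462)·1780000/2599 = 0.93227538·684.8788 = 638.49564.
SE(ȳ) = √(638.49564) = 25.27.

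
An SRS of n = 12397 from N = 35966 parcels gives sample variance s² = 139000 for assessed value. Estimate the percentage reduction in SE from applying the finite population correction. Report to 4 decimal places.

f = n/N = 12397/35966 = 0.34468665.
SE_no-fpc = √(s²/n) = 3.3484907; SE_fpc = √((1−f)s²/n) = 2.710651.
Ratio = √(1−f) = 0.80951427. Reduction = 100·(1 − 0.80951427) = 19.0486%.

19.0486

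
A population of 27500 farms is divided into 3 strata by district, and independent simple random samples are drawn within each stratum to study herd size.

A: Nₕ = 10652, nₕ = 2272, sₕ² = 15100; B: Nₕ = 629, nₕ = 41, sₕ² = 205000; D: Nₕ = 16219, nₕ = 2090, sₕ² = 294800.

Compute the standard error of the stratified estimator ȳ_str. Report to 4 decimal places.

Var(ȳ_str) = Σₕ Wₕ²(1 − fₕ)sₕ²/nₕ with Wₕ = Nₕ/N, N = 27500.
A: Wₕ = 0.38734545; term = 0.38734545²·(1 − 0.21329328)·15100/2272 = 0.78447374.
B: Wₕ = 0.02287273; term = 0.02287273²·(1 − 0.06518283)·205000/41 = 2.4453025.
D: Wₕ = 0.58978182; term = 0.58978182²·(1 − 0.12886121)·294800/2090 = 42.741652.
Sum = 45.971428.
SE = √(45.971428) = 6.7802.

6.7802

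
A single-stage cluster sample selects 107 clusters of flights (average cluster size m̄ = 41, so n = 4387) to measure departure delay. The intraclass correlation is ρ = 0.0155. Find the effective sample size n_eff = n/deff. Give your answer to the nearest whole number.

2708

deff = 1 + (41 − 1)·0.0155 = 1 + 0.62 = 1.62.
n_eff = 4387 / 1.62 = 2708.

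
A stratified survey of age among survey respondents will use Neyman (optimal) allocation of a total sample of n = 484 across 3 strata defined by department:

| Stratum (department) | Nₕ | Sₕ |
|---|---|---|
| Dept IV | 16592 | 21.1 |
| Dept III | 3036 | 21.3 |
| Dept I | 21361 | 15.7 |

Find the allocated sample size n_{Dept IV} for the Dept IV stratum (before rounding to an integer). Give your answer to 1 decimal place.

Neyman allocation: nₕ = n·NₕSₕ / Σⱼ NⱼSⱼ.
Σ NⱼSⱼ = 16592·21.1 + 3036·21.3 + 21361·15.7 = 750125.7.
n_{Dept IV} = 484·16592·21.1 / 750125.7 = 225.9.

225.9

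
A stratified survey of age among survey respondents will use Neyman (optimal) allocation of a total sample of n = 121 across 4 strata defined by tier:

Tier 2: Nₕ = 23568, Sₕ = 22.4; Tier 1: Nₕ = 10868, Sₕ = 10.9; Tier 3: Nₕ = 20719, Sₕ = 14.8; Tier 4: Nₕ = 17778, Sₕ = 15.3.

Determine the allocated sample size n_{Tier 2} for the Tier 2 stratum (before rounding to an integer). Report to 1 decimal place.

Neyman allocation: nₕ = n·NₕSₕ / Σⱼ NⱼSⱼ.
Σ NⱼSⱼ = 23568·22.4 + 10868·10.9 + 20719·14.8 + 17778·15.3 = 1.225029 × 10^6.
n_{Tier 2} = 121·23568·22.4 / (1.225029 × 10^6) = 52.1.

52.1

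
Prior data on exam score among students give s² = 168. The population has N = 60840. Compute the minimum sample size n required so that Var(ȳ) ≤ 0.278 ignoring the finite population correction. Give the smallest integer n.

Without fpc, n₀ = s²/D = 168/0.278 = 604.3165.
Rounding up, n = 605.

605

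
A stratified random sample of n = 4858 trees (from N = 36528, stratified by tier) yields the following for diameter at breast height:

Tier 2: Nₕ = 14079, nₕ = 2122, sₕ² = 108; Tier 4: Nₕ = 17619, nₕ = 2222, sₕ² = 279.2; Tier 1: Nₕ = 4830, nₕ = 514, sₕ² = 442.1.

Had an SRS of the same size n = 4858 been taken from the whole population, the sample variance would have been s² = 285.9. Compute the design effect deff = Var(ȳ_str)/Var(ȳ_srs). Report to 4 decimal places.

0.8899

Var(ȳ_str) = Σ Wₕ²(1−fₕ)sₕ²/nₕ with Wₕ = Nₕ/36528:
  Tier 2: (14079/36528)²·(1−2122/14079)·108/2122 = 0.0064212655
  Tier 4: (17619/36528)²·(1−2222/17619)·279.2/2222 = 0.025546825
  Tier 1: (4830/36528)²·(1−514/4830)·442.1/514 = 0.013437986
  → Var(ȳ_str) = 0.045406077.
Var(ȳ_srs) = (1 − 4858/36528)·285.9/4858 = 0.051024507.
deff = 0.045406077 / 0.051024507 = 0.8899.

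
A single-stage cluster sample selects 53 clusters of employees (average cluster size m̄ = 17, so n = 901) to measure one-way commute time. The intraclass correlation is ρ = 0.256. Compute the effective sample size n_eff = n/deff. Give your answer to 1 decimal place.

deff = 1 + (17 − 1)·0.256 = 1 + 4.096 = 5.096.
n_eff = 901 / 5.096 = 176.8.

176.8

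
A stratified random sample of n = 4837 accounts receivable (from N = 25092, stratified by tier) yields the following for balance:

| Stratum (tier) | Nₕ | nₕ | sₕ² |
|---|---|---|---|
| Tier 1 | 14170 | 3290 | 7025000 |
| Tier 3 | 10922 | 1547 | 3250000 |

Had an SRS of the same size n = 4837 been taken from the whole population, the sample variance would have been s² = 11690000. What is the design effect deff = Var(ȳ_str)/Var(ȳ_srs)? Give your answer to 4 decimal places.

0.4431

Var(ȳ_str) = Σ Wₕ²(1−fₕ)sₕ²/nₕ with Wₕ = Nₕ/25092:
  Tier 1: (14170/25092)²·(1−3290/14170)·7025000/3290 = 522.85181
  Tier 3: (10922/25092)²·(1−1547/10922)·3250000/1547 = 341.66142
  → Var(ȳ_str) = 864.51323.
Var(ȳ_srs) = (1 − 4837/25092)·11690000/4837 = 1950.9017.
deff = 864.51323 / 1950.9017 = 0.4431.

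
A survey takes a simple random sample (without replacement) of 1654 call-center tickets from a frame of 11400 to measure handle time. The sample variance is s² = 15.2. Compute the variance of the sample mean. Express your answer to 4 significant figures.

0.007857

Under SRS without replacement, Var(ȳ) = (1 − f)·s²/n with f = n/N = 1654/11400 = 0.14508772.
Var(ȳ) = (1 − 0.14508772)·15.2/1654 = 0.85491228·0.0091898428 = 0.0078565095.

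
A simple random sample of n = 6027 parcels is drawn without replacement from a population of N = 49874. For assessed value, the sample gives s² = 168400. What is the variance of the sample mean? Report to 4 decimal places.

24.5644

Under SRS without replacement, Var(ȳ) = (1 − f)·s²/n with f = n/N = 6027/49874 = 0.12084453.
Var(ȳ) = (1 − 0.12084453)·168400/6027 = 0.87915547·27.940932 = 24.564424.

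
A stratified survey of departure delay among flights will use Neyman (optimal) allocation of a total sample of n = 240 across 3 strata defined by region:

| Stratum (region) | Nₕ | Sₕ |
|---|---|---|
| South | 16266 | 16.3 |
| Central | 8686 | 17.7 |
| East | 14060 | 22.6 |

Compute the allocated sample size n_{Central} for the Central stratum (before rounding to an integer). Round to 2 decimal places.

50.09

Neyman allocation: nₕ = n·NₕSₕ / Σⱼ NⱼSⱼ.
Σ NⱼSⱼ = 16266·16.3 + 8686·17.7 + 14060·22.6 = 736634.
n_{Central} = 240·8686·17.7 / 736634 = 50.09.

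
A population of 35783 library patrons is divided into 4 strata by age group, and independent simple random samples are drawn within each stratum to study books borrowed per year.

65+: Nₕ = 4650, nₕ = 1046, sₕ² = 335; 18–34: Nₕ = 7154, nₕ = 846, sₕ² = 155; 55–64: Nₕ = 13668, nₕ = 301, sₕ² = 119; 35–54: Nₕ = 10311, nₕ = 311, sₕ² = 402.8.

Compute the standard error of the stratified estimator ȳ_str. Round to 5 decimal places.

0.41395

Var(ȳ_str) = Σₕ Wₕ²(1 − fₕ)sₕ²/nₕ with Wₕ = Nₕ/N, N = 35783.
65+: Wₕ = 0.12994998; term = 0.12994998²·(1 − 0.22494624)·335/1046 = 0.0041917692.
18–34: Wₕ = 0.19992734; term = 0.19992734²·(1 − 0.11825552)·155/846 = 0.0064572628.
55–64: Wₕ = 0.38196909; term = 0.38196909²·(1 − 0.02202224)·119/301 = 0.056411271.
35–54: Wₕ = 0.28815359; term = 0.28815359²·(1 − 0.03016196)·402.8/311 = 0.10429809.
Sum = 0.17135839.
SE = √(0.17135839) = 0.41395.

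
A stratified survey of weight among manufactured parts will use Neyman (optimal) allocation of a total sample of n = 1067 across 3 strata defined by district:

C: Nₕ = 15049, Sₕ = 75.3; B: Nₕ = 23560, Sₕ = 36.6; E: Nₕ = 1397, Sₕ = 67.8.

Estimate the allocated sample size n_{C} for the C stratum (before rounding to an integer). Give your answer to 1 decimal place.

Neyman allocation: nₕ = n·NₕSₕ / Σⱼ NⱼSⱼ.
Σ NⱼSⱼ = 15049·75.3 + 23560·36.6 + 1397·67.8 = 2.0902023 × 10^6.
n_{C} = 1067·15049·75.3 / (2.0902023 × 10^6) = 578.5.

578.5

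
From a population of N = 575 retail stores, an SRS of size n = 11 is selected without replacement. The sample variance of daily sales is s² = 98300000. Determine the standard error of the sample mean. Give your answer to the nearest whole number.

Under SRS without replacement, Var(ȳ) = (1 − f)·s²/n with f = n/N = 11/575 = 0.01913043.
Var(ȳ) = (1 − 0.01913043)·98300000/11 = 0.98086957·8.9363636 × 10^6 = 8.7654071 × 10^6.
SE(ȳ) = √(8.7654071 × 10^6) = 2961.

2961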